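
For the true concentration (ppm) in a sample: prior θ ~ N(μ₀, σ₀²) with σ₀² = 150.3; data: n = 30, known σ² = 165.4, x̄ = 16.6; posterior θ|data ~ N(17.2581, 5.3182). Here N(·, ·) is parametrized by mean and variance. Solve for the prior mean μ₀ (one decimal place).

The posterior mean is a precision-weighted average: μ_n = (τ₀μ₀ + τ_data·x̄)/(τ₀+τ_data), with τ₀=1/σ₀² and τ_data=n/σ².
Here τ₀ = 1/150.3 = 0.006653 and τ_data = 30/165.4 = 0.181378, so τ_n = 0.188031.
Rearranging for μ₀: μ₀ = (μ_n·τ_n − τ_data·x̄)/τ₀ = (17.2581·0.188031 − 0.181378·16.6) / 0.006653 = 0.234183/0.006653 ≈ 35.2.

μ₀ = 35.2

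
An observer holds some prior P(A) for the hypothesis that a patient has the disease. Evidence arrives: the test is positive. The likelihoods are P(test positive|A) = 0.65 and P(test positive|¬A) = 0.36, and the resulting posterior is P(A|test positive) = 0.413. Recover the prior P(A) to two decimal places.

Bayes' rule in odds form gives O(A|E) = O(A)·[P(E|A)/P(E|¬A)], hence O(A) = O(A|E)/LR.
Posterior odds = 0.413/(1−0.413) = 0.7036. LR = 0.65/0.36 = 1.8056.
Prior odds = 0.7036/1.8056 = 0.3897, so P(A) = 0.3897/(1+0.3897) ≈ 0.28.

P(A) = 0.28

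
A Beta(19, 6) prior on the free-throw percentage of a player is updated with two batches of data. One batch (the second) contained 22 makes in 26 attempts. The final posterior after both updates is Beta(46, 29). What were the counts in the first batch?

Because Beta–binomial updating is additive in the counts, the combined data contributed (α_post−α_prior, β_post−β_prior) successes and failures.
Total across both batches: 46−19=27 makes, 29−6=23 misses.
Subtract the second batch: 27−22=5 makes and 23−4=19 misses.

5 makes and 19 misses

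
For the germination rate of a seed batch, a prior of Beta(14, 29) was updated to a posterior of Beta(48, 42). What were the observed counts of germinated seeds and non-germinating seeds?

34 germinated seeds and 13 non-germinating seeds

A Beta(a, b) prior with s successes and f failures in binomial data gives a Beta(a+s, b+f) posterior.
Match parameters: s=48−14=34, f=42−29=13.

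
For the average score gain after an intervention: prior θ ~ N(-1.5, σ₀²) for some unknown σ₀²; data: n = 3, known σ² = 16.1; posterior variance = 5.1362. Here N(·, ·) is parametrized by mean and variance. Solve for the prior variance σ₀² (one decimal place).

For the Normal–Normal model with known σ², precisions add: τ_n = τ₀ + n/σ².
So 1/σ₀² = 1/5.1362 − 3/16.1 = 0.194696 − 0.186335 = 0.008361.
Hence σ₀² = 1/0.008361 ≈ 119.6.

σ₀² = 119.6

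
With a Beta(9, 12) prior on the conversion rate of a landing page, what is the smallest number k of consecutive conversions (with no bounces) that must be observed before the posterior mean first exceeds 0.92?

After k conversions and 0 bounces the posterior is Beta(9+k, 12), with mean (9+k)/(9+12+k).
Set (9+k)/(21+k) > 0.92 and solve: k > (0.92·21 − 9)/(1 − 0.92) = 129.000.
The smallest integer exceeding 129.000 is 130.

k = 130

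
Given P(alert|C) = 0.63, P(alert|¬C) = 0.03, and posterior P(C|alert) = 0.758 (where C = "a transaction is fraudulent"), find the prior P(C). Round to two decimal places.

In odds form, posterior odds = prior odds × likelihood ratio, so prior odds = posterior odds ÷ LR.
Posterior odds = 0.758/(1−0.758) = 3.1322. LR = 0.63/0.03 = 21.0000.
Prior odds = 3.1322/21.0000 = 0.1492, so P(C) = 0.1492/(1+0.1492) ≈ 0.13.

P(C) = 0.13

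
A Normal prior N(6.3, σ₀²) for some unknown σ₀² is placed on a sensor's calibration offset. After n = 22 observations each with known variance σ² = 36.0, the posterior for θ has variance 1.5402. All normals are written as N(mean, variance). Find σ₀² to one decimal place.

σ₀² = 26.2

Posterior precision equals prior precision plus data precision: 1/σ_n² = 1/σ₀² + n/σ².
So 1/σ₀² = 1/1.5402 − 22/36.0 = 0.649266 − 0.611111 = 0.038155.
Hence σ₀² = 1/0.038155 ≈ 26.2.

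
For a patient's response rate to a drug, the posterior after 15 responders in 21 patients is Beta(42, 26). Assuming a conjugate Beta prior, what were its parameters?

A Beta(a, b) prior with s successes and f failures in binomial data gives a Beta(a+s, b+f) posterior.
So a = 42 − 15 = 27 and b = 26 − 6 = 20.

Beta(27, 20)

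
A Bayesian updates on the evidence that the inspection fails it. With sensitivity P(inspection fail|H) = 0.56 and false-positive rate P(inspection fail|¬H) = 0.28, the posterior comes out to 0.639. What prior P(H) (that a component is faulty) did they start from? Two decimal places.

P(H) = 0.47

In odds form, posterior odds = prior odds × likelihood ratio, so prior odds = posterior odds ÷ LR.
Posterior odds = 0.639/(1−0.639) = 1.7701. LR = 0.56/0.28 = 2.0000.
Prior odds = 1.7701/2.0000 = 0.8851, so P(H) = 0.8851/(1+0.8851) ≈ 0.47.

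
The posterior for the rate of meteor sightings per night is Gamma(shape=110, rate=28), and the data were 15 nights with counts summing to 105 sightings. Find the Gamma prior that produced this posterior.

A Gamma(α, β) prior (rate parametrization) on a Poisson rate with n observations summing to S gives posterior Gamma(α+S, β+n).
So α = 110 − 105 = 5 and β = 28 − 15 = 13.

Gamma(shape=5, rate=13)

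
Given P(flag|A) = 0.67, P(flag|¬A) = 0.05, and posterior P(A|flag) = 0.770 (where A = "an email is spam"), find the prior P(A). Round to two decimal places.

Bayes' rule in odds form gives O(A|E) = O(A)·[P(E|A)/P(E|¬A)], hence O(A) = O(A|E)/LR.
Posterior odds = 0.770/(1−0.770) = 3.3478. LR = 0.67/0.05 = 13.4000.
Prior odds = 3.3478/13.4000 = 0.2498, so P(A) = 0.2498/(1+0.2498) ≈ 0.20.

P(A) = 0.20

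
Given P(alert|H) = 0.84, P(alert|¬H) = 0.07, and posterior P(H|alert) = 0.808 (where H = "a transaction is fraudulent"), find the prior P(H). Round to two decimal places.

Bayes' rule in odds form gives O(H|E) = O(H)·[P(E|H)/P(E|¬H)], hence O(H) = O(H|E)/LR.
Posterior odds = 0.808/(1−0.808) = 4.2083. LR = 0.84/0.07 = 12.0000.
Prior odds = 4.2083/12.0000 = 0.3507, so P(H) = 0.3507/(1+0.3507) ≈ 0.26.

P(H) = 0.26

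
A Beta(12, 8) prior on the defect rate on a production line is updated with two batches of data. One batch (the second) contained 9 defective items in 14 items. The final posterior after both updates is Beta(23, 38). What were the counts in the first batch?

2 defective items and 25 good items

Sequential conjugate updates are equivalent to a single update on the pooled data, so total successes = posterior α − prior α and total failures = posterior β − prior β.
Total across both batches: 23−12=11 defective items, 38−8=30 good items.
Subtract the second batch: 11−9=2 defective items and 30−5=25 good items.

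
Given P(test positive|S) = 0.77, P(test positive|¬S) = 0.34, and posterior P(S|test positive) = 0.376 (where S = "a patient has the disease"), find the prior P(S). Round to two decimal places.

P(S) = 0.21

Bayes' rule in odds form gives O(S|E) = O(S)·[P(E|S)/P(E|¬S)], hence O(S) = O(S|E)/LR.
Posterior odds = 0.376/(1−0.376) = 0.6026. LR = 0.77/0.34 = 2.2647.
Prior odds = 0.6026/2.2647 = 0.2661, so P(S) = 0.2661/(1+0.2661) ≈ 0.21.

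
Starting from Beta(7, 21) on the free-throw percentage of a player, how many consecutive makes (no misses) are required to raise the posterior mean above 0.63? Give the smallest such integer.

k = 29

After k makes and 0 misses the posterior is Beta(7+k, 21), with mean (7+k)/(7+21+k).
Set (7+k)/(28+k) > 0.63 and solve: k > (0.63·28 − 7)/(1 − 0.63) = 28.757.
The smallest integer exceeding 28.757 is 29.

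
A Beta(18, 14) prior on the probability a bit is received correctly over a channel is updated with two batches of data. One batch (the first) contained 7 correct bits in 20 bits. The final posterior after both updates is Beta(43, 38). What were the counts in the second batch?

18 correct bits and 11 errors

Sequential conjugate updates are equivalent to a single update on the pooled data, so total successes = posterior α − prior α and total failures = posterior β − prior β.
Total across both batches: 43−18=25 correct bits, 38−14=24 errors.
Subtract the first batch: 25−7=18 correct bits and 24−13=11 errors.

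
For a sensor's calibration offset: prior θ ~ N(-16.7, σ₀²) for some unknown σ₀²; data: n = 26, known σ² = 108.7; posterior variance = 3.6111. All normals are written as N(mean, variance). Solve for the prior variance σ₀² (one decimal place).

For the Normal–Normal model with known σ², precisions add: τ_n = τ₀ + n/σ².
So 1/σ₀² = 1/3.6111 − 26/108.7 = 0.276924 − 0.239190 = 0.037734.
Hence σ₀² = 1/0.037734 ≈ 26.5.

σ₀² = 26.5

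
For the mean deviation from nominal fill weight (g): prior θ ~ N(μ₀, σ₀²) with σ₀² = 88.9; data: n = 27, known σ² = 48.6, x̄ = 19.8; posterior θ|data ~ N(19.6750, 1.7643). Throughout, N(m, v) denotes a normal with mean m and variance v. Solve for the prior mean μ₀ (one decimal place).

μ₀ = 13.5

With known observation variance, the Normal–Normal posterior has precision τ_n = τ₀ + n/σ² and mean μ_n = (τ₀μ₀ + (n/σ²)x̄)/τ_n.
Here τ₀ = 1/88.9 = 0.011249 and τ_data = 27/48.6 = 0.555556, so τ_n = 0.566805.
Rearranging for μ₀: μ₀ = (μ_n·τ_n − τ_data·x̄)/τ₀ = (19.6750·0.566805 − 0.555556·19.8) / 0.011249 = 0.151880/0.011249 ≈ 13.5.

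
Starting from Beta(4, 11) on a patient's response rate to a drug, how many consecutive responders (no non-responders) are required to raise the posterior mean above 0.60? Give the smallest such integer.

k = 13

After k responders and 0 non-responders the posterior is Beta(4+k, 11), with mean (4+k)/(4+11+k).
Set (4+k)/(15+k) > 0.60 and solve: k > (0.60·15 − 4)/(1 − 0.60) = 12.500.
The smallest integer exceeding 12.500 is 13, and checking k=13: (17)/(28) = 0.6071 > 0.60.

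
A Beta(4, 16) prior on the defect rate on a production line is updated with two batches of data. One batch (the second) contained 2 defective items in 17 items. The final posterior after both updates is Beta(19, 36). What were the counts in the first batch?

Sequential conjugate updates are equivalent to a single update on the pooled data, so total successes = posterior α − prior α and total failures = posterior β − prior β.
Total across both batches: 19−4=15 defective items, 36−16=20 good items.
Subtract the second batch: 15−2=13 defective items and 20−15=5 good items.

13 defective items and 5 good items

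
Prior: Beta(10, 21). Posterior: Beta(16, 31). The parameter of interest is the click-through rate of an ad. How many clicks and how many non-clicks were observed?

A Beta(α, β) prior with s successes and f failures in binomial data gives a Beta(α+s, β+f) posterior.
So s = 16 − 10 = 6 and f = 31 − 21 = 10.

6 clicks and 10 non-clicks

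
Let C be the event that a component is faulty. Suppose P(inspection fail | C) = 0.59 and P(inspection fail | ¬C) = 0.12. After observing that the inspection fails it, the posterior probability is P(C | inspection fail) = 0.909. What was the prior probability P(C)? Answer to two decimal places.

In odds form, posterior odds = prior odds × likelihood ratio, so prior odds = posterior odds ÷ LR.
Posterior odds = 0.909/(1−0.909) = 9.9890. LR = 0.59/0.12 = 4.9167.
Prior odds = 9.9890/4.9167 = 2.0316, so P(C) = 2.0316/(1+2.0316) ≈ 0.67.

P(C) = 0.67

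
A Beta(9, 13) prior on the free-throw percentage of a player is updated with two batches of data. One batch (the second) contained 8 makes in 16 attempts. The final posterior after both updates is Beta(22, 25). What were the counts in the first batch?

5 makes and 4 misses

Because Beta–binomial updating is additive in the counts, the combined data contributed (α_post−α_prior, β_post−β_prior) successes and failures.
Total across both batches: 22−9=13 makes, 25−13=12 misses.
Subtract the second batch: 13−8=5 makes and 12−8=4 misses.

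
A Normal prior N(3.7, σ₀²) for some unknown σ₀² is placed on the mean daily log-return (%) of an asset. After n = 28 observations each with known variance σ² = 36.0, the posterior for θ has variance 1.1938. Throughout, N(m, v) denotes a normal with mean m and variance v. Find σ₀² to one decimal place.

Posterior precision equals prior precision plus data precision: 1/σ_n² = 1/σ₀² + n/σ².
So 1/σ₀² = 1/1.1938 − 28/36.0 = 0.837661 − 0.777778 = 0.059883.
Hence σ₀² = 1/0.059883 ≈ 16.7.

σ₀² = 16.7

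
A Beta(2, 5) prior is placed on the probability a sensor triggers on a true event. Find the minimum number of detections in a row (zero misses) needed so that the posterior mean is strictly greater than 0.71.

After k detections and 0 misses the posterior is Beta(2+k, 5), with mean (2+k)/(2+5+k).
Set (2+k)/(7+k) > 0.71 and solve: k > (0.71·7 − 2)/(1 − 0.71) = 10.241.
The smallest integer exceeding 10.241 is 11.

k = 11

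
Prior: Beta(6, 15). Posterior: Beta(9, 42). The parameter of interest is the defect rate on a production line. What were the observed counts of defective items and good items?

3 defective items and 27 good items

Beta is conjugate to the binomial likelihood: posterior = Beta(a+s, b+f).
Match parameters: s=9−6=3, f=42−15=27.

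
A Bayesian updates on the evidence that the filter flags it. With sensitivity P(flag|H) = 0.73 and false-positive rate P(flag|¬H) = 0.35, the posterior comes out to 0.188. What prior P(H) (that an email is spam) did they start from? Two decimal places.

In odds form, posterior odds = prior odds × likelihood ratio, so prior odds = posterior odds ÷ LR.
Posterior odds = 0.188/(1−0.188) = 0.2315. LR = 0.73/0.35 = 2.0857.
Prior odds = 0.2315/2.0857 = 0.1110, so P(H) = 0.1110/(1+0.1110) ≈ 0.10.

P(H) = 0.10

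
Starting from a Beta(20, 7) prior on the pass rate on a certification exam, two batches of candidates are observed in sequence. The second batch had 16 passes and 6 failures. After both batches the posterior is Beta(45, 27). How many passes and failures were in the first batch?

Sequential conjugate updates are equivalent to a single update on the pooled data, so total successes = posterior α − prior α and total failures = posterior β − prior β.
Total across both batches: 45−20=25 passes, 27−7=20 failures.
Subtract the second batch: 25−16=9 passes and 20−6=14 failures.

9 passes and 14 failures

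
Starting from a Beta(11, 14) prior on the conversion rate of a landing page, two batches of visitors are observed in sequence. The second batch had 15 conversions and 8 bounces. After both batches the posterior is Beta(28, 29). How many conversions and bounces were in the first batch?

Because Beta–binomial updating is additive in the counts, the combined data contributed (α_post−α_prior, β_post−β_prior) successes and failures.
Total across both batches: 28−11=17 conversions, 29−14=15 bounces.
Subtract the second batch: 17−15=2 conversions and 15−8=7 bounces.

2 conversions and 7 bounces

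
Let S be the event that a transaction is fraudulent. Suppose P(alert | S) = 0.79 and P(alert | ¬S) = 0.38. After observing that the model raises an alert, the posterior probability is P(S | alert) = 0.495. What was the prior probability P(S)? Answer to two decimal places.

P(S) = 0.32

In odds form, posterior odds = prior odds × likelihood ratio, so prior odds = posterior odds ÷ LR.
Posterior odds = 0.495/(1−0.495) = 0.9802. LR = 0.79/0.38 = 2.0789.
Prior odds = 0.9802/2.0789 = 0.4715, so P(S) = 0.4715/(1+0.4715) ≈ 0.32.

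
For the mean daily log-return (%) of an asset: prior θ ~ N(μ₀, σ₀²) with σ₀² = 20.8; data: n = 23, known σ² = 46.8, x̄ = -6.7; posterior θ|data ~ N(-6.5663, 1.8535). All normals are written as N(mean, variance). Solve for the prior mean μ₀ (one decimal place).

μ₀ = -5.2

The posterior mean is a precision-weighted average: μ_n = (τ₀μ₀ + τ_data·x̄)/(τ₀+τ_data), with τ₀=1/σ₀² and τ_data=n/σ².
Here τ₀ = 1/20.8 = 0.048077 and τ_data = 23/46.8 = 0.491453, so τ_n = 0.539530.
Rearranging for μ₀: μ₀ = (μ_n·τ_n − τ_data·x̄)/τ₀ = (-6.5663·0.539530 − 0.491453·-6.7) / 0.048077 = -0.249981/0.048077 ≈ -5.2.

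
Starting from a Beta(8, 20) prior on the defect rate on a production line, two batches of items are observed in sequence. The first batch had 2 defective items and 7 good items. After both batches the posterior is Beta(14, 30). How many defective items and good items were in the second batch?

Sequential conjugate updates are equivalent to a single update on the pooled data, so total successes = posterior α − prior α and total failures = posterior β − prior β.
Total across both batches: 14−8=6 defective items, 30−20=10 good items.
Subtract the first batch: 6−2=4 defective items and 10−7=3 good items.

4 defective items and 3 good items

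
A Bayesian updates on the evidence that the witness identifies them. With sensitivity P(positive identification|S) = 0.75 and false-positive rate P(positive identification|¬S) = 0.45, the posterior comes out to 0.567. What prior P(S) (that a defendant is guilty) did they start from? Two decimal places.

P(S) = 0.44

Bayes' rule in odds form gives O(S|E) = O(S)·[P(E|S)/P(E|¬S)], hence O(S) = O(S|E)/LR.
Posterior odds = 0.567/(1−0.567) = 1.3095. LR = 0.75/0.45 = 1.6667.
Prior odds = 1.3095/1.6667 = 0.7857, so P(S) = 0.7857/(1+0.7857) ≈ 0.44.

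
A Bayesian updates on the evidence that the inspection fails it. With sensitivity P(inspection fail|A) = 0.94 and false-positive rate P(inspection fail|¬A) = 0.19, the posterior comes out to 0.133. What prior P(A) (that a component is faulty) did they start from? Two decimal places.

P(A) = 0.03

In odds form, posterior odds = prior odds × likelihood ratio, so prior odds = posterior odds ÷ LR.
Posterior odds = 0.133/(1−0.133) = 0.1534. LR = 0.94/0.19 = 4.9474.
Prior odds = 0.1534/4.9474 = 0.0310, so P(A) = 0.0310/(1+0.0310) ≈ 0.03.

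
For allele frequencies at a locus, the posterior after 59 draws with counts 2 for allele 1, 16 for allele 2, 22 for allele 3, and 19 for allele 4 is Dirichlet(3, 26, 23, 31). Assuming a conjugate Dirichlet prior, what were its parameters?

Dirichlet(1, 10, 1, 12)

For a Dirichlet(α) prior with multinomial counts c, the posterior is Dirichlet(α + c) componentwise.
Subtract each count from the matching posterior parameter: 3−2=1, 26−16=10, 23−22=1, 31−19=12.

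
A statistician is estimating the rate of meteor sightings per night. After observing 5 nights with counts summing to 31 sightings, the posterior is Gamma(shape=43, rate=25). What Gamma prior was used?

Gamma(shape=12, rate=20)

Gamma–Poisson conjugacy: posterior shape = α + Σxᵢ, posterior rate = β + n.
So α = 43 − 31 = 12 and β = 25 − 5 = 20.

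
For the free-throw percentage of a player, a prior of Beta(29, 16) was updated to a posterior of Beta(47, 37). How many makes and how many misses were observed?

Under Beta–binomial conjugacy the posterior parameters are (α+s, β+f).
So s = 47 − 29 = 18 and f = 37 − 16 = 21.

18 makes and 21 misses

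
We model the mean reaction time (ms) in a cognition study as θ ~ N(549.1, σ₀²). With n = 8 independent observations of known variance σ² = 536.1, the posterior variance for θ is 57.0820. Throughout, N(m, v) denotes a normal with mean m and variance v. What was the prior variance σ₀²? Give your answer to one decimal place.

For the Normal–Normal model with known σ², precisions add: τ_n = τ₀ + n/σ².
So 1/σ₀² = 1/57.0820 − 8/536.1 = 0.017519 − 0.014923 = 0.002596.
Hence σ₀² = 1/0.002596 ≈ 385.2.

σ₀² = 385.2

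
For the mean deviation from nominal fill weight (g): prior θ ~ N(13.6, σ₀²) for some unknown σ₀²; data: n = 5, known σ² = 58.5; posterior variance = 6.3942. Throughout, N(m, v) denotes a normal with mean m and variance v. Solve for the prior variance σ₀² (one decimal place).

σ₀² = 14.1

Posterior precision equals prior precision plus data precision: 1/σ_n² = 1/σ₀² + n/σ².
So 1/σ₀² = 1/6.3942 − 5/58.5 = 0.156392 − 0.085470 = 0.070922.
Hence σ₀² = 1/0.070922 ≈ 14.1.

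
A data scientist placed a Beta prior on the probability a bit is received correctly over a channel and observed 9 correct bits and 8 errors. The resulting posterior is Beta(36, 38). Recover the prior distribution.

A Beta(α, β) prior with s successes and f failures in binomial data gives a Beta(α+s, β+f) posterior.
Subtract the data counts: 36−9=27, 38−8=30.

Beta(27, 30)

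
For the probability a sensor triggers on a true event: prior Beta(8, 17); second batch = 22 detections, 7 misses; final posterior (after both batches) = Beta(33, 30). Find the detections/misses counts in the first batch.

3 detections and 6 misses

Because Beta–binomial updating is additive in the counts, the combined data contributed (α_post−α_prior, β_post−β_prior) successes and failures.
Total across both batches: 33−8=25 detections, 30−17=13 misses.
Subtract the second batch: 25−22=3 detections and 13−7=6 misses.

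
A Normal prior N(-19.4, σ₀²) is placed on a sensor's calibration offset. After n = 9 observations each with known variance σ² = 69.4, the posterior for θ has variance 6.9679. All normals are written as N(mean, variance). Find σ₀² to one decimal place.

σ₀² = 72.3

For the Normal–Normal model with known σ², precisions add: τ_n = τ₀ + n/σ².
So 1/σ₀² = 1/6.9679 − 9/69.4 = 0.143515 − 0.129683 = 0.013832.
Hence σ₀² = 1/0.013832 ≈ 72.3.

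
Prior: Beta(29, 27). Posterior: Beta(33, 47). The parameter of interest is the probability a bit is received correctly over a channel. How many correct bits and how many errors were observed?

4 correct bits and 20 errors

Beta is conjugate to the binomial likelihood: posterior = Beta(α+s, β+f).
Match parameters: s=33−29=4, f=47−27=20.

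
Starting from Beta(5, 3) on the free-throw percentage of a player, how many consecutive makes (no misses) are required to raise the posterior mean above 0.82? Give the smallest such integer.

After k makes and 0 misses the posterior is Beta(5+k, 3), with mean (5+k)/(5+3+k).
Set (5+k)/(8+k) > 0.82 and solve: k > (0.82·8 − 5)/(1 − 0.82) = 8.667.
The smallest integer exceeding 8.667 is 9, and checking k=9: (14)/(17) = 0.8235 > 0.82.

k = 9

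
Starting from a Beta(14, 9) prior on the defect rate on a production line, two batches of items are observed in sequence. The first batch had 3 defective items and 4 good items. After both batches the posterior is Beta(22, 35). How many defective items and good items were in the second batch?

Because Beta–binomial updating is additive in the counts, the combined data contributed (α_post−α_prior, β_post−β_prior) successes and failures.
Total across both batches: 22−14=8 defective items, 35−9=26 good items.
Subtract the first batch: 8−3=5 defective items and 26−4=22 good items.

5 defective items and 22 good items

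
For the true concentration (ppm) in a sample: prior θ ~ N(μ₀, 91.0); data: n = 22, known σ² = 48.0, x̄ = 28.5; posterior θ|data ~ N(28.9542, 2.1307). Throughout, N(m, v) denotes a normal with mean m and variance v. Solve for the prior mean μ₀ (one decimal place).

μ₀ = 47.9

With known observation variance, the Normal–Normal posterior has precision τ_n = τ₀ + n/σ² and mean μ_n = (τ₀μ₀ + (n/σ²)x̄)/τ_n.
Here τ₀ = 1/91.0 = 0.010989 and τ_data = 22/48.0 = 0.458333, so τ_n = 0.469322.
Rearranging for μ₀: μ₀ = (μ_n·τ_n − τ_data·x̄)/τ₀ = (28.9542·0.469322 − 0.458333·28.5) / 0.010989 = 0.526353/0.010989 ≈ 47.9.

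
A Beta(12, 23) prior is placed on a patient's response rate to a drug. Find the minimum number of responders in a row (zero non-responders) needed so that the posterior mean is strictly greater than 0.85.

After k responders and 0 non-responders the posterior is Beta(12+k, 23), with mean (12+k)/(12+23+k).
Set (12+k)/(35+k) > 0.85 and solve: k > (0.85·35 − 12)/(1 − 0.85) = 118.333.
The smallest integer exceeding 118.333 is 119.

k = 119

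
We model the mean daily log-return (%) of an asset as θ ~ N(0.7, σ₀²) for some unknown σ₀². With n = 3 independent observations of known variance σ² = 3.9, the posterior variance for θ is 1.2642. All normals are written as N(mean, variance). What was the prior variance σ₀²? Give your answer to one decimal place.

σ₀² = 45.9

Posterior precision equals prior precision plus data precision: 1/σ_n² = 1/σ₀² + n/σ².
So 1/σ₀² = 1/1.2642 − 3/3.9 = 0.791014 − 0.769231 = 0.021783.
Hence σ₀² = 1/0.021783 ≈ 45.9.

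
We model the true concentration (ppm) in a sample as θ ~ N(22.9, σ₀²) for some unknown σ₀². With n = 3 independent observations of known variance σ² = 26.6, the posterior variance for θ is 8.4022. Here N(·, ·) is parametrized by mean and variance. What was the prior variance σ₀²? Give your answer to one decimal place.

σ₀² = 160.4

For the Normal–Normal model with known σ², precisions add: τ_n = τ₀ + n/σ².
So 1/σ₀² = 1/8.4022 − 3/26.6 = 0.119016 − 0.112782 = 0.006234.
Hence σ₀² = 1/0.006234 ≈ 160.4.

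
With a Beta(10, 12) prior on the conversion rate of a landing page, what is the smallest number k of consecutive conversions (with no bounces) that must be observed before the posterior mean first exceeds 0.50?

k = 3

After k conversions and 0 bounces the posterior is Beta(10+k, 12), with mean (10+k)/(10+12+k).
Set (10+k)/(22+k) > 0.50 and solve: k > (0.50·22 − 10)/(1 − 0.50) = 2.000.
The smallest integer exceeding 2.000 is 3.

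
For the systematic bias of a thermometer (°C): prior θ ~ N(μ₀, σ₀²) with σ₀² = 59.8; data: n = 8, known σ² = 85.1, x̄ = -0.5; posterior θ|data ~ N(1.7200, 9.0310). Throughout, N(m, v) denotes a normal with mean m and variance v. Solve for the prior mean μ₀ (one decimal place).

μ₀ = 14.2

The posterior mean is a precision-weighted average: μ_n = (τ₀μ₀ + τ_data·x̄)/(τ₀+τ_data), with τ₀=1/σ₀² and τ_data=n/σ².
Here τ₀ = 1/59.8 = 0.016722 and τ_data = 8/85.1 = 0.094007, so τ_n = 0.110729.
Rearranging for μ₀: μ₀ = (μ_n·τ_n − τ_data·x̄)/τ₀ = (1.7200·0.110729 − 0.094007·-0.5) / 0.016722 = 0.237457/0.016722 ≈ 14.2.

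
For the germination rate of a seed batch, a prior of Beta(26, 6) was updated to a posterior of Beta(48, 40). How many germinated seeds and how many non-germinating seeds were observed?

22 germinated seeds and 34 non-germinating seeds

Under Beta–binomial conjugacy the posterior parameters are (α+s, β+f).
Match parameters: s=48−26=22, f=40−6=34.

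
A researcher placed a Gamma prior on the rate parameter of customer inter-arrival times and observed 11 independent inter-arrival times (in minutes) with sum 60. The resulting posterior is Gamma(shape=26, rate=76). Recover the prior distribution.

Gamma(shape=15, rate=16)

Gamma–exponential conjugacy: posterior shape = α + n, posterior rate = β + Σtᵢ.
So α = 26 − 11 = 15 and β = 76 − 60 = 16.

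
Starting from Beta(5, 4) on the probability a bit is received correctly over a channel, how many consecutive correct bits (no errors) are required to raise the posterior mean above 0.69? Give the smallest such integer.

After k correct bits and 0 errors the posterior is Beta(5+k, 4), with mean (5+k)/(5+4+k).
Set (5+k)/(9+k) > 0.69 and solve: k > (0.69·9 − 5)/(1 − 0.69) = 3.903.
The smallest integer exceeding 3.903 is 4.

k = 4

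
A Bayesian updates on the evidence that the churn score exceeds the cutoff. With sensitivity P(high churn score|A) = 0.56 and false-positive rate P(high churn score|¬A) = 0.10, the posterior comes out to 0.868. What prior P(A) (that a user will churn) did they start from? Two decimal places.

In odds form, posterior odds = prior odds × likelihood ratio, so prior odds = posterior odds ÷ LR.
Posterior odds = 0.868/(1−0.868) = 6.5758. LR = 0.56/0.10 = 5.6000.
Prior odds = 6.5758/5.6000 = 1.1743, so P(A) = 1.1743/(1+1.1743) ≈ 0.54.

P(A) = 0.54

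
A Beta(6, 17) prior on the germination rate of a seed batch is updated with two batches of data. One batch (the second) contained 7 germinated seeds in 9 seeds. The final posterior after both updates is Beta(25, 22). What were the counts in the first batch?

12 germinated seeds and 3 non-germinating seeds

Sequential conjugate updates are equivalent to a single update on the pooled data, so total successes = posterior α − prior α and total failures = posterior β − prior β.
Total across both batches: 25−6=19 germinated seeds, 22−17=5 non-germinating seeds.
Subtract the second batch: 19−7=12 germinated seeds and 5−2=3 non-germinating seeds.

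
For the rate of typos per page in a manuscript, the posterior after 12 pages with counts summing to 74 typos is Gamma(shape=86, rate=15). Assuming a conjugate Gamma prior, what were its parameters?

Gamma(shape=12, rate=3)

A Gamma(α, β) prior (rate parametrization) on a Poisson rate with n observations summing to S gives posterior Gamma(α+S, β+n).
So α = 86 − 74 = 12 and β = 15 − 12 = 3.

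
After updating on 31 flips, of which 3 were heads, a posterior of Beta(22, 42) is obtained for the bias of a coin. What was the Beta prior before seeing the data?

Beta(19, 14)

Under Beta–binomial conjugacy the posterior parameters are (a+s, b+f).
So a = 22 − 3 = 19 and b = 42 − 28 = 14.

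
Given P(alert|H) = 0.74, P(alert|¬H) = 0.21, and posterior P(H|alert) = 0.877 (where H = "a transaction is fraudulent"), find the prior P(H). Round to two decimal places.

P(H) = 0.67

In odds form, posterior odds = prior odds × likelihood ratio, so prior odds = posterior odds ÷ LR.
Posterior odds = 0.877/(1−0.877) = 7.1301. LR = 0.74/0.21 = 3.5238.
Prior odds = 7.1301/3.5238 = 2.0234, so P(H) = 2.0234/(1+2.0234) ≈ 0.67.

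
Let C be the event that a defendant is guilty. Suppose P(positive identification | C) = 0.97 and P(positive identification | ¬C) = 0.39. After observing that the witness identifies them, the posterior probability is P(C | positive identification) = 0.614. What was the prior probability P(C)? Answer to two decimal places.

Bayes' rule in odds form gives O(C|E) = O(C)·[P(E|C)/P(E|¬C)], hence O(C) = O(C|E)/LR.
Posterior odds = 0.614/(1−0.614) = 1.5907. LR = 0.97/0.39 = 2.4872.
Prior odds = 1.5907/2.4872 = 0.6396, so P(C) = 0.6396/(1+0.6396) ≈ 0.39.

P(C) = 0.39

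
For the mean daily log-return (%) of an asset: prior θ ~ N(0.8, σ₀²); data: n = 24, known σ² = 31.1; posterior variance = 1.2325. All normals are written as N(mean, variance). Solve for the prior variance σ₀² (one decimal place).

σ₀² = 25.2

For the Normal–Normal model with known σ², precisions add: τ_n = τ₀ + n/σ².
So 1/σ₀² = 1/1.2325 − 24/31.1 = 0.811359 − 0.771704 = 0.039655.
Hence σ₀² = 1/0.039655 ≈ 25.2.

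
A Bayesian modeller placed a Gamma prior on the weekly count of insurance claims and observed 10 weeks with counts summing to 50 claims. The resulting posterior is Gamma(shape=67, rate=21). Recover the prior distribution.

Gamma(shape=17, rate=11)

Gamma–Poisson conjugacy: posterior shape = α + Σxᵢ, posterior rate = β + n.
So α = 67 − 50 = 17 and β = 21 − 10 = 11.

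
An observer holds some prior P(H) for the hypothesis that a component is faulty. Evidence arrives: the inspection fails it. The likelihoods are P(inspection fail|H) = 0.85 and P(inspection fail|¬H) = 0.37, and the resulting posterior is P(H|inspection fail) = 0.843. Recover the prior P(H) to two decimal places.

P(H) = 0.70

Bayes' rule in odds form gives O(H|E) = O(H)·[P(E|H)/P(E|¬H)], hence O(H) = O(H|E)/LR.
Posterior odds = 0.843/(1−0.843) = 5.3694. LR = 0.85/0.37 = 2.2973.
Prior odds = 5.3694/2.2973 = 2.3373, so P(H) = 2.3373/(1+2.3373) ≈ 0.70.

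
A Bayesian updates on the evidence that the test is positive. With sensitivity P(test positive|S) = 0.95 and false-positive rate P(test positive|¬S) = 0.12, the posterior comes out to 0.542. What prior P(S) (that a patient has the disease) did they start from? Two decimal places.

P(S) = 0.13

In odds form, posterior odds = prior odds × likelihood ratio, so prior odds = posterior odds ÷ LR.
Posterior odds = 0.542/(1−0.542) = 1.1834. LR = 0.95/0.12 = 7.9167.
Prior odds = 1.1834/7.9167 = 0.1495, so P(S) = 0.1495/(1+0.1495) ≈ 0.13.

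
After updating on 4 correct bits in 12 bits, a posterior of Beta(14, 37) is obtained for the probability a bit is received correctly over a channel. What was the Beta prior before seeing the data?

Beta(10, 29)

A Beta(α, β) prior with s successes and f failures in binomial data gives a Beta(α+s, β+f) posterior.
Subtract the data counts: 14−4=10, 37−8=29.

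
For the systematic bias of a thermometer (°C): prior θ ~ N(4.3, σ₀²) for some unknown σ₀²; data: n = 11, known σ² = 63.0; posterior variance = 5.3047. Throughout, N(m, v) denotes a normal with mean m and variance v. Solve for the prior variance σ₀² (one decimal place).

σ₀² = 71.9

Posterior precision equals prior precision plus data precision: 1/σ_n² = 1/σ₀² + n/σ².
So 1/σ₀² = 1/5.3047 − 11/63.0 = 0.188512 − 0.174603 = 0.013909.
Hence σ₀² = 1/0.013909 ≈ 71.9.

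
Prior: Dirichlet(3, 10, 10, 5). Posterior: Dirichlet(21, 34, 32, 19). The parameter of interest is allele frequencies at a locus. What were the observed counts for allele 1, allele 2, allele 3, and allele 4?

counts (18, 24, 22, 14)

For a Dirichlet(α) prior with multinomial counts c, the posterior is Dirichlet(α + c) componentwise.
Counts are posterior − prior componentwise: 21−3=18, 34−10=24, 32−10=22, 19−5=14.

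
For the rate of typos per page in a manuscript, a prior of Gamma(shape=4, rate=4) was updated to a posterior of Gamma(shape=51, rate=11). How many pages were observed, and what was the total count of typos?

Gamma–Poisson conjugacy: posterior shape = α + Σxᵢ, posterior rate = β + n.
Matching: Σxᵢ = 51 − 4 = 47 and n = 11 − 4 = 7.

n = 7 pages with total 47 typos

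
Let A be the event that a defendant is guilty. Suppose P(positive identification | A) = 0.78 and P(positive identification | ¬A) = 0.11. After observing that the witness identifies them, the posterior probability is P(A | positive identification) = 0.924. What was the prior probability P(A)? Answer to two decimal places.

In odds form, posterior odds = prior odds × likelihood ratio, so prior odds = posterior odds ÷ LR.
Posterior odds = 0.924/(1−0.924) = 12.1579. LR = 0.78/0.11 = 7.0909.
Prior odds = 12.1579/7.0909 = 1.7146, so P(A) = 1.7146/(1+1.7146) ≈ 0.63.

P(A) = 0.63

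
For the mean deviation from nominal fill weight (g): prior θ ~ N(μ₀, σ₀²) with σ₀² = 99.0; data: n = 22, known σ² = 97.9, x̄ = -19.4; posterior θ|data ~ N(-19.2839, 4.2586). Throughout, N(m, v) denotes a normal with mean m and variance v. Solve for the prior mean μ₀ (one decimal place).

The posterior mean is a precision-weighted average: μ_n = (τ₀μ₀ + τ_data·x̄)/(τ₀+τ_data), with τ₀=1/σ₀² and τ_data=n/σ².
Here τ₀ = 1/99.0 = 0.010101 and τ_data = 22/97.9 = 0.224719, so τ_n = 0.234820.
Rearranging for μ₀: μ₀ = (μ_n·τ_n − τ_data·x̄)/τ₀ = (-19.2839·0.234820 − 0.224719·-19.4) / 0.010101 = -0.168697/0.010101 ≈ -16.7.

μ₀ = -16.7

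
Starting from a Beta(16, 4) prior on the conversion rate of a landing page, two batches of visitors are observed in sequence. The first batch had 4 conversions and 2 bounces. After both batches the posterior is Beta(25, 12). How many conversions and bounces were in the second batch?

Because Beta–binomial updating is additive in the counts, the combined data contributed (α_post−α_prior, β_post−β_prior) successes and failures.
Total across both batches: 25−16=9 conversions, 12−4=8 bounces.
Subtract the first batch: 9−4=5 conversions and 8−2=6 bounces.

5 conversions and 6 bounces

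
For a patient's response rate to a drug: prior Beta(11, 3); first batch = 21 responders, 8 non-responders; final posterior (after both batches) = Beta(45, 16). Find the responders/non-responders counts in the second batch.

Because Beta–binomial updating is additive in the counts, the combined data contributed (α_post−α_prior, β_post−β_prior) successes and failures.
Total across both batches: 45−11=34 responders, 16−3=13 non-responders.
Subtract the first batch: 34−21=13 responders and 13−8=5 non-responders.

13 responders and 5 non-responders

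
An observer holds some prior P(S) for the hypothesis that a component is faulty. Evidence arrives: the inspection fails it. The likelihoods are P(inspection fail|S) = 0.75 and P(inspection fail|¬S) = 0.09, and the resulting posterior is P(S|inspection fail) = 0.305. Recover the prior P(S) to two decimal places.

P(S) = 0.05

In odds form, posterior odds = prior odds × likelihood ratio, so prior odds = posterior odds ÷ LR.
Posterior odds = 0.305/(1−0.305) = 0.4388. LR = 0.75/0.09 = 8.3333.
Prior odds = 0.4388/8.3333 = 0.0527, so P(S) = 0.0527/(1+0.0527) ≈ 0.05.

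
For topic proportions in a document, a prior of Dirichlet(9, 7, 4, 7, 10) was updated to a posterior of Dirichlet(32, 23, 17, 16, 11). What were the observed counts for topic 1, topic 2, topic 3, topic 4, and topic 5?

For a Dirichlet(α) prior with multinomial counts c, the posterior is Dirichlet(α + c) componentwise.
Counts are posterior − prior componentwise: 32−9=23, 23−7=16, 17−4=13, 16−7=9, 11−10=1.

counts (23, 16, 13, 9, 1)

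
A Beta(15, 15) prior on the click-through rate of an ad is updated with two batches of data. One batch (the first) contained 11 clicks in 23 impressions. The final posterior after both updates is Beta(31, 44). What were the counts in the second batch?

5 clicks and 17 non-clicks

Because Beta–binomial updating is additive in the counts, the combined data contributed (α_post−α_prior, β_post−β_prior) successes and failures.
Total across both batches: 31−15=16 clicks, 44−15=29 non-clicks.
Subtract the first batch: 16−11=5 clicks and 29−12=17 non-clicks.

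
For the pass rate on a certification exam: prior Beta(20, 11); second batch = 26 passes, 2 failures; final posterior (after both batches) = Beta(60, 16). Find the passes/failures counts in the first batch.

14 passes and 3 failures

Sequential conjugate updates are equivalent to a single update on the pooled data, so total successes = posterior α − prior α and total failures = posterior β − prior β.
Total across both batches: 60−20=40 passes, 16−11=5 failures.
Subtract the second batch: 40−26=14 passes and 5−2=3 failures.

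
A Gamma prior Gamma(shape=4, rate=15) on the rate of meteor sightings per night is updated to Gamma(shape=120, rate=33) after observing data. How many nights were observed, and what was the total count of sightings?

n = 18 nights with total 116 sightings

Gamma–Poisson conjugacy: posterior shape = α + Σxᵢ, posterior rate = β + n.
Matching: Σxᵢ = 120 − 4 = 116 and n = 33 − 15 = 18.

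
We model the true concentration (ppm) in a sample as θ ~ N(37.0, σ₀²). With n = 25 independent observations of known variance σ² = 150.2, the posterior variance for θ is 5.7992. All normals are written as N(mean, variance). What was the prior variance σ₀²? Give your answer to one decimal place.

For the Normal–Normal model with known σ², precisions add: τ_n = τ₀ + n/σ².
So 1/σ₀² = 1/5.7992 − 25/150.2 = 0.172438 − 0.166445 = 0.005993.
Hence σ₀² = 1/0.005993 ≈ 166.9.

σ₀² = 166.9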